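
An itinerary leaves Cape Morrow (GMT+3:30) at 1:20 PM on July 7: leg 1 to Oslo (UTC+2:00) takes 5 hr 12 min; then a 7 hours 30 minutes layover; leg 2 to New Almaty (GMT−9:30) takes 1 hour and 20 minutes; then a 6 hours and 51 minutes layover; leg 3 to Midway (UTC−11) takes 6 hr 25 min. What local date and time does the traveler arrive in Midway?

2:08 AM on July 8

Convert departure to UTC: 1:20 PM − 3:30 = 9:50 AM UTC on Jul 7.
Add 5 hours and 12 minutes leg 1 → 3:02 PM UTC.
Add 7 hours 30 minutes layover in Oslo → 10:32 PM UTC.
Add 1 hour 20 minutes leg 2 → 11:52 PM UTC.
Add 6 hours 51 minutes layover in New Almaty → 6:43 AM UTC (Jul 8).
Add 6 hours and 25 minutes leg 3 → 1:08 PM UTC.
Midway is UTC−11:00, so local arrival = 1:08 PM − 11:00 = 2:08 AM on Jul 8.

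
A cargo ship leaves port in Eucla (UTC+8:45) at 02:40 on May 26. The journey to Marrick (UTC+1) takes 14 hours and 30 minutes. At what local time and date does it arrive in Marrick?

Marrick is 7:45 behind Eucla.
After 14 hours and 30 minutes it is 17:10 in Eucla.
Shift by the zone difference: 17:10 − 7:45 = 09:25 on May 26 in Marrick.

09:25 on May 26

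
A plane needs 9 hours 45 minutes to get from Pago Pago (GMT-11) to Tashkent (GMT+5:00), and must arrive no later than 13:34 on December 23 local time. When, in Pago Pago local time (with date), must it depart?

Target arrival in UTC: 13:34 − 5:00 = 08:34 on Dec 23.
Subtract 9 hours and 45 minutes → departure 22:49 UTC on Dec 22.
Pago Pago is UTC−11:00: 22:49 − 11:00 = 11:49 on Dec 22.

11:49 on December 22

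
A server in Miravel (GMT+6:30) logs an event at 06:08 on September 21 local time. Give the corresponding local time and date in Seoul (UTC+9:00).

08:38 on September 21

In UTC: 06:08 − 6:30 = 23:38 on Sep 20.
Seoul is UTC+9:00: 23:38 + 9:00 = 08:38 on Sep 21.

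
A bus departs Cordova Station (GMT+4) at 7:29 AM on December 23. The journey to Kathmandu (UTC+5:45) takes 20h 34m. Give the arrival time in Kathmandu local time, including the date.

5:48 AM on December 24

Convert departure to UTC: 7:29 AM − 4:00 = 3:29 AM UTC on Dec 23.
Add 20 hours and 34 minutes travel time → 12:03 AM UTC (Dec 24).
Kathmandu is UTC+5:45, so local arrival = 12:03 AM + 5:45 = 5:48 AM on Dec 24.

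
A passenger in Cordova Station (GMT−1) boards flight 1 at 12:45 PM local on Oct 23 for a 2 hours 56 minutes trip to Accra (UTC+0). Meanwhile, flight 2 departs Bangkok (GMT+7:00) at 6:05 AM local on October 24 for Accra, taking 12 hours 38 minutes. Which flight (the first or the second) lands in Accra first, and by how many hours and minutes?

the first, by 19 hours 2 minutes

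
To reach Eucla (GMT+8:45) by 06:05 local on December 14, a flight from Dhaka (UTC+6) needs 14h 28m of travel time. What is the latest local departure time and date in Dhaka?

Target arrival in UTC: 06:05 − 8:45 = 21:20 on Dec 13.
Subtract 14 hours 28 minutes → departure 06:52 UTC on Dec 13.
Dhaka is UTC+6:00: 06:52 + 6:00 = 12:52 on Dec 13.

12:52 on Dec 13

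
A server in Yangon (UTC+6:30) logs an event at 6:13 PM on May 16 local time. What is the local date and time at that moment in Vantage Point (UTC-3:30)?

8:13 AM on May 16

Vantage Point is 10:00 behind Yangon.
Shift by the zone difference: 6:13 PM − 10:00 = 8:13 AM on May 16 in Vantage Point.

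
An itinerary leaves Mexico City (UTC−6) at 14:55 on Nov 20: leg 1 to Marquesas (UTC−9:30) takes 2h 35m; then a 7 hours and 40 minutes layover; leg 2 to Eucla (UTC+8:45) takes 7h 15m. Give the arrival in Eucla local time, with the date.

Convert departure to UTC: 14:55 + 6:00 = 20:55 UTC on Nov 20.
Add 2 hours 35 minutes leg 1 → 23:30 UTC.
Add 7 hours and 40 minutes layover in Marquesas → 07:10 UTC (Nov 21).
Add 7 hours 15 minutes leg 2 → 14:25 UTC.
Eucla is UTC+8:45, so local arrival = 14:25 + 8:45 = 23:10 on Nov 21.

23:10 on November 21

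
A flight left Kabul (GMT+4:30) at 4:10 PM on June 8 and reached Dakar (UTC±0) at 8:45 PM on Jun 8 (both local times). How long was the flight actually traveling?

9 hours 5 minutes

Dakar is 4:30 behind Kabul.
Clock-face elapsed time (ignoring zones) is 4 hours 35 minutes.
Actual elapsed = 4 hours 35 minutes + 4:30 = 9 hours 5 minutes.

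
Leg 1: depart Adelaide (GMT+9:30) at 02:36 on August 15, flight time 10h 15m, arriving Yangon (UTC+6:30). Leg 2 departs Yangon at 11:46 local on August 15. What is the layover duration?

1 hour 55 minutes

Convert departure to UTC: 02:36 − 9:30 = 17:06 UTC on Aug 14.
Add 10 hours 15 minutes flight time → 03:21 UTC (Aug 15).
Yangon is UTC+6:30, so local arrival = 03:21 + 6:30 = 09:51 on Aug 15.
Layover = 11:46 − 09:51 = 1 hour 55 minutes.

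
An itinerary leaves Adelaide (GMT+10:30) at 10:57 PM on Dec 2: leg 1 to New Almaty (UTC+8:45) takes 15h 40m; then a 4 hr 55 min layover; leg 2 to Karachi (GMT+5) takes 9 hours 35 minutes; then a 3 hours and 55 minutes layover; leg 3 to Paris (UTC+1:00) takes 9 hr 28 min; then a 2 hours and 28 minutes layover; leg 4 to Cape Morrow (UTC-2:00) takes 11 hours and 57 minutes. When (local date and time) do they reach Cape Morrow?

Convert departure to UTC: 10:57 PM − 10:30 = 12:27 PM UTC on Dec 2.
Add 15 hours 40 minutes leg 1 → 4:07 AM UTC (Dec 3).
Add 4 hours and 55 minutes layover in New Almaty → 9:02 AM UTC.
Add 9 hours 35 minutes leg 2 → 6:37 PM UTC.
Add 3 hours and 55 minutes layover in Karachi → 10:32 PM UTC.
Add 9 hours 28 minutes leg 3 → 8:00 AM UTC (Dec 4).
Add 2 hours and 28 minutes layover in Paris → 10:28 AM UTC.
Add 11 hours and 57 minutes leg 4 → 10:25 PM UTC.
Cape Morrow is UTC−2:00, so local arrival = 10:25 PM − 2:00 = 8:25 PM on Dec 4.

8:25 PM on Dec 4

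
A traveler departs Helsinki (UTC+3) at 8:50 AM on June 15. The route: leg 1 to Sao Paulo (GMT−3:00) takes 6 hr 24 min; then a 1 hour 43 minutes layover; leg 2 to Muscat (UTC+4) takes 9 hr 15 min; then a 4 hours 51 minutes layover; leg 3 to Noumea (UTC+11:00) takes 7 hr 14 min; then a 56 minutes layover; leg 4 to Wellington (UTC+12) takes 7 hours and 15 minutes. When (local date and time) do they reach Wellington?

7:28 AM on Jun 17

Convert departure to UTC: 8:50 AM − 3:00 = 5:50 AM UTC on Jun 15.
Add 6 hours 24 minutes leg 1 → 12:14 PM UTC.
Add 1 hour and 43 minutes layover in Sao Paulo → 1:57 PM UTC.
Add 9 hours 15 minutes leg 2 → 11:12 PM UTC.
Add 4 hours and 51 minutes layover in Muscat → 4:03 AM UTC (Jun 16).
Add 7 hours and 14 minutes leg 3 → 11:17 AM UTC.
Add 56 minutes layover in Noumea → 12:13 PM UTC.
Add 7 hours and 15 minutes leg 4 → 7:28 PM UTC.
Wellington is UTC+12:00, so local arrival = 7:28 PM + 12:00 = 7:28 AM on Jun 17.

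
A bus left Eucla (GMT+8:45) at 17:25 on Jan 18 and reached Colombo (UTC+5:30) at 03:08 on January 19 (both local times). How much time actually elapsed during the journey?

12 hours 58 minutes

Departure in UTC: 17:25 − 8:45 = 08:40 on Jan 18.
Arrival in UTC: 03:08 − 5:30 = 21:38 on Jan 18.
Elapsed = 21:38 − 08:40 = 12 hours 58 minutes.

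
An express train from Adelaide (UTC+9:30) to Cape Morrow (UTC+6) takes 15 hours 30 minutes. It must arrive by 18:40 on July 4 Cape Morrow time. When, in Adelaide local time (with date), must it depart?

Target arrival in UTC: 18:40 − 6:00 = 12:40 on Jul 4.
Subtract 15 hours and 30 minutes → departure 21:10 UTC on Jul 3.
Adelaide is UTC+9:30: 21:10 + 9:30 = 06:40 on Jul 4.

06:40 on July 4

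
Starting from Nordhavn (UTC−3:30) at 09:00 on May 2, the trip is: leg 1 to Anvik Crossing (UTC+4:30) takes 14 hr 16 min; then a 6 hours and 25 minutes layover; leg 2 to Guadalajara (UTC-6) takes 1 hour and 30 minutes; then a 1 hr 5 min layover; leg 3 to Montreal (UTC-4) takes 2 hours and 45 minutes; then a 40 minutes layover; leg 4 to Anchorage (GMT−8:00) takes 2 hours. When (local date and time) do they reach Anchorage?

Convert departure to UTC: 09:00 + 3:30 = 12:30 UTC on May 2.
Add 14 hours 16 minutes leg 1 → 02:46 UTC (May 3).
Add 6 hours and 25 minutes layover in Anvik Crossing → 09:11 UTC.
Add 1 hour 30 minutes leg 2 → 10:41 UTC.
Add 1 hour and 5 minutes layover in Guadalajara → 11:46 UTC.
Add 2 hours 45 minutes leg 3 → 14:31 UTC.
Add 40 minutes layover in Montreal → 15:11 UTC.
Add 2 hours leg 4 → 17:11 UTC.
Anchorage is UTC−8:00, so local arrival = 17:11 − 8:00 = 09:11 on May 3.

09:11 on May 3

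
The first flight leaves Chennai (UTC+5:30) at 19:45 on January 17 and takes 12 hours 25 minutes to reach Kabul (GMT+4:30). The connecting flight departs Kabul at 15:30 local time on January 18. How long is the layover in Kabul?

Convert departure to UTC: 19:45 − 5:30 = 14:15 UTC on Jan 17.
Add 12 hours 25 minutes flight time → 02:40 UTC (Jan 18).
Kabul is UTC+4:30, so local arrival = 02:40 + 4:30 = 07:10 on Jan 18.
Layover = 15:30 − 07:10 = 8 hours 20 minutes.

8 hours 20 minutes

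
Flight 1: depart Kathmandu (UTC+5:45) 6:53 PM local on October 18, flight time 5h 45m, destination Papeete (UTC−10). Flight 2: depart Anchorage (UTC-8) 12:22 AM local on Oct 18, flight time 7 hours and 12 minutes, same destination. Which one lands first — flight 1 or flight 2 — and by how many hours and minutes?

the second, by 3 hours 19 minutes

Flight 1 in UTC: 6:53 PM − 5:45 = 1:08 PM on Oct 18.
+5 hours and 45 minutes → arrive 6:53 PM UTC on Oct 18.
Flight 2 in UTC: 12:22 AM + 8:00 = 8:22 AM on Oct 18.
+7 hours and 12 minutes → arrive 3:34 PM UTC on Oct 18.
Flight 2 lands earlier by 3 hours 19 minutes.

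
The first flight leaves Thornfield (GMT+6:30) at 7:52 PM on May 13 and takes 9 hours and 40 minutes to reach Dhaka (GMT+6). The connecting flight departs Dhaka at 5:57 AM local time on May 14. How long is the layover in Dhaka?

Convert departure to UTC: 7:52 PM − 6:30 = 1:22 PM UTC on May 13.
Add 9 hours 40 minutes flight time → 11:02 PM UTC.
Dhaka is UTC+6:00, so local arrival = 11:02 PM + 6:00 = 5:02 AM on May 14.
Layover = 5:57 AM − 5:02 AM = 55 minutes.

55 minutes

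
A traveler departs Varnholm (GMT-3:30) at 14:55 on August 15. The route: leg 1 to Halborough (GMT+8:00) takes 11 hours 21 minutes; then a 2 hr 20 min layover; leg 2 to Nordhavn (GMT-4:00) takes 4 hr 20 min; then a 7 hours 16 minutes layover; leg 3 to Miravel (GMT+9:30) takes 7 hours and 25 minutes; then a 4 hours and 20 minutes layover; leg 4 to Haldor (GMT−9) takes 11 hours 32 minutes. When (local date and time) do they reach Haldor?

09:59 on August 17

Convert departure to UTC: 14:55 + 3:30 = 18:25 UTC on Aug 15.
Add 11 hours 21 minutes leg 1 → 05:46 UTC (Aug 16).
Add 2 hours and 20 minutes layover in Halborough → 08:06 UTC.
Add 4 hours 20 minutes leg 2 → 12:26 UTC.
Add 7 hours 16 minutes layover in Nordhavn → 19:42 UTC.
Add 7 hours 25 minutes leg 3 → 03:07 UTC (Aug 17).
Add 4 hours 20 minutes layover in Miravel → 07:27 UTC.
Add 11 hours 32 minutes leg 4 → 18:59 UTC.
Haldor is UTC−9:00, so local arrival = 18:59 − 9:00 = 09:59 on Aug 17.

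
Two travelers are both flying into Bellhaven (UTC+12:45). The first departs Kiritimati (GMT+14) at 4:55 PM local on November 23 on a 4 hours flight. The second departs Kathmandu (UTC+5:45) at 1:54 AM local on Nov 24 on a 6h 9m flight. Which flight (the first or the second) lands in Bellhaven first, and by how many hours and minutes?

the first, by 19 hours 23 minutes

Flight 1 in UTC: 4:55 PM − 14:00 = 2:55 AM on Nov 23.
+4 hours → arrive 6:55 AM UTC on Nov 23.
Flight 2 in UTC: 1:54 AM − 5:45 = 8:09 PM on Nov 23.
+6 hours 9 minutes → arrive 2:18 AM UTC on Nov 24.
Flight 1 lands earlier by 19 hours 23 minutes.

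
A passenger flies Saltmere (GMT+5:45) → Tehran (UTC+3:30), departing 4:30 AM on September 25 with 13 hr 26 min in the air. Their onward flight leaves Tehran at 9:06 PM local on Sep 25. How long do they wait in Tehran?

5 hours 25 minutes

Convert departure to UTC: 4:30 AM − 5:45 = 10:45 PM UTC on Sep 24.
Add 13 hours and 26 minutes flight time → 12:11 PM UTC (Sep 25).
Tehran is UTC+3:30, so local arrival = 12:11 PM + 3:30 = 3:41 PM on Sep 25.
Layover = 9:06 PM − 3:41 PM = 5 hours 25 minutes.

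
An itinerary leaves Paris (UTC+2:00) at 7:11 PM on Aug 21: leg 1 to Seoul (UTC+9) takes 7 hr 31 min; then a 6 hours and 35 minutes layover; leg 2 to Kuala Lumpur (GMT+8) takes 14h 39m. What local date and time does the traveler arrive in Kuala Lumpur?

5:56 AM on August 23

Convert departure to UTC: 7:11 PM − 2:00 = 5:11 PM UTC on Aug 21.
Add 7 hours and 31 minutes leg 1 → 12:42 AM UTC (Aug 22).
Add 6 hours and 35 minutes layover in Seoul → 7:17 AM UTC.
Add 14 hours and 39 minutes leg 2 → 9:56 PM UTC.
Kuala Lumpur is UTC+8:00, so local arrival = 9:56 PM + 8:00 = 5:56 AM on Aug 23.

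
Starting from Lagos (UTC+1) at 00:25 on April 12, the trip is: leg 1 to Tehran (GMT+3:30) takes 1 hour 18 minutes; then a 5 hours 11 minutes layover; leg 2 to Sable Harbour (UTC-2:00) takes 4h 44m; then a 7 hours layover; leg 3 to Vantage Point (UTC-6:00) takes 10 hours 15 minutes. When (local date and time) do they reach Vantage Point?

Convert departure to UTC: 00:25 − 1:00 = 23:25 UTC on Apr 11.
Add 1 hour and 18 minutes leg 1 → 00:43 UTC (Apr 12).
Add 5 hours 11 minutes layover in Tehran → 05:54 UTC.
Add 4 hours and 44 minutes leg 2 → 10:38 UTC.
Add 7 hours layover in Sable Harbour → 17:38 UTC.
Add 10 hours 15 minutes leg 3 → 03:53 UTC (Apr 13).
Vantage Point is UTC−6:00, so local arrival = 03:53 − 6:00 = 21:53 on Apr 12.

21:53 on Apr 12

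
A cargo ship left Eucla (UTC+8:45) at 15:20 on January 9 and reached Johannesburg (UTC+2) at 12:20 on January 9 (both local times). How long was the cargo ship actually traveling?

Departure in UTC: 15:20 − 8:45 = 06:35 on Jan 9.
Arrival in UTC: 12:20 − 2:00 = 10:20 on Jan 9.
Elapsed = 10:20 − 06:35 = 3 hours 45 minutes.

3 hours 45 minutes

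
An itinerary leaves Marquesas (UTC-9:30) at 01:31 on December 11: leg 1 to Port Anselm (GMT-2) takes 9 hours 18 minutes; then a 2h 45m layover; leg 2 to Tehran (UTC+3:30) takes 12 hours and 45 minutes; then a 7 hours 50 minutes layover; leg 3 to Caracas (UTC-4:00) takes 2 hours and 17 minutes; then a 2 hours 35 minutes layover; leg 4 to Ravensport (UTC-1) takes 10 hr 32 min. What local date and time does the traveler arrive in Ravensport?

Convert departure to UTC: 01:31 + 9:30 = 11:01 UTC on Dec 11.
Add 9 hours 18 minutes leg 1 → 20:19 UTC.
Add 2 hours 45 minutes layover in Port Anselm → 23:04 UTC.
Add 12 hours 45 minutes leg 2 → 11:49 UTC (Dec 12).
Add 7 hours 50 minutes layover in Tehran → 19:39 UTC.
Add 2 hours 17 minutes leg 3 → 21:56 UTC.
Add 2 hours and 35 minutes layover in Caracas → 00:31 UTC (Dec 13).
Add 10 hours 32 minutes leg 4 → 11:03 UTC.
Ravensport is UTC−1:00, so local arrival = 11:03 − 1:00 = 10:03 on Dec 13.

10:03 on December 13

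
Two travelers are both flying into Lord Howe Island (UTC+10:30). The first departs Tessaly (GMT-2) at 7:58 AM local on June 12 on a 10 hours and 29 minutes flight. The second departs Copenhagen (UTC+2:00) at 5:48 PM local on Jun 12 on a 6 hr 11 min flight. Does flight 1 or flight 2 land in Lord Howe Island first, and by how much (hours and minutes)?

Flight 1 in UTC: 7:58 AM + 2:00 = 9:58 AM on Jun 12.
+10 hours and 29 minutes → arrive 8:27 PM UTC on Jun 12.
Flight 2 in UTC: 5:48 PM − 2:00 = 3:48 PM on Jun 12.
+6 hours 11 minutes → arrive 9:59 PM UTC on Jun 12.
Flight 1 lands earlier by 1 hour 32 minutes.

the first, by 1 hour 32 minutes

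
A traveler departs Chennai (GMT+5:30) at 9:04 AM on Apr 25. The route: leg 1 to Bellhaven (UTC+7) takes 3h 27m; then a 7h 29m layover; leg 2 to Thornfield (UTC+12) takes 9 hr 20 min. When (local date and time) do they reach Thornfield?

11:50 AM on April 26

Convert departure to UTC: 9:04 AM − 5:30 = 3:34 AM UTC on Apr 25.
Add 3 hours and 27 minutes leg 1 → 7:01 AM UTC.
Add 7 hours and 29 minutes layover in Bellhaven → 2:30 PM UTC.
Add 9 hours 20 minutes leg 2 → 11:50 PM UTC.
Thornfield is UTC+12:00, so local arrival = 11:50 PM + 12:00 = 11:50 AM on Apr 26.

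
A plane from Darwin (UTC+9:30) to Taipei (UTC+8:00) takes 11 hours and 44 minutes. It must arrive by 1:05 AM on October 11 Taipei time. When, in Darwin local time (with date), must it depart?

2:51 PM on October 10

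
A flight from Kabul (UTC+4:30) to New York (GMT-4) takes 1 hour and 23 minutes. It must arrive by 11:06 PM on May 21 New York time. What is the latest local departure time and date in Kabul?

6:13 AM on May 22

Target arrival in UTC: 11:06 PM + 4:00 = 3:06 AM on May 22.
Subtract 1 hour 23 minutes → departure 1:43 AM UTC on May 22.
Kabul is UTC+4:30: 1:43 AM + 4:30 = 6:13 AM on May 22.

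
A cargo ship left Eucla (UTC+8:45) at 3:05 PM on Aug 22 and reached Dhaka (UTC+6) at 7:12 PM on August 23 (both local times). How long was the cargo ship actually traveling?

30 hours 52 minutes

Departure in UTC: 3:05 PM − 8:45 = 6:20 AM on Aug 22.
Arrival in UTC: 7:12 PM − 6:00 = 1:12 PM on Aug 23.
Elapsed = 1:12 PM − 6:20 AM (+1 day) = 30 hours 52 minutes.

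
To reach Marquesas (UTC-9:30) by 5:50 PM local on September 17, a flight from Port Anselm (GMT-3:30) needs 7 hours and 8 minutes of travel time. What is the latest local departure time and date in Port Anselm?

Target arrival in UTC: 5:50 PM + 9:30 = 3:20 AM on Sep 18.
Subtract 7 hours and 8 minutes → departure 8:12 PM UTC on Sep 17.
Port Anselm is UTC−3:30: 8:12 PM − 3:30 = 4:42 PM on Sep 17.

4:42 PM on September 17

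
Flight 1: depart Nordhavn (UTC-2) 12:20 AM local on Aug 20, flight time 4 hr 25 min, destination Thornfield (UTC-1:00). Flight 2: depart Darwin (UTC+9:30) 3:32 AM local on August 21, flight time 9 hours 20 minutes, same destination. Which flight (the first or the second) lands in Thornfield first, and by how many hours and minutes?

the first, by 20 hours 37 minutes

Flight 1 in UTC: 12:20 AM + 2:00 = 2:20 AM on Aug 20.
+4 hours and 25 minutes → arrive 6:45 AM UTC on Aug 20.
Flight 2 in UTC: 3:32 AM − 9:30 = 6:02 PM on Aug 20.
+9 hours 20 minutes → arrive 3:22 AM UTC on Aug 21.
Flight 1 lands earlier by 20 hours 37 minutes.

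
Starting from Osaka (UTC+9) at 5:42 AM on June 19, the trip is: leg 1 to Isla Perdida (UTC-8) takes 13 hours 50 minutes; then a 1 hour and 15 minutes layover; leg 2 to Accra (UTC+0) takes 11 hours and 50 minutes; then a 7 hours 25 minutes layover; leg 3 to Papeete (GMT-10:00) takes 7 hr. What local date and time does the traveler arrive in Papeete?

4:02 AM on Jun 20

Convert departure to UTC: 5:42 AM − 9:00 = 8:42 PM UTC on Jun 18.
Add 13 hours and 50 minutes leg 1 → 10:32 AM UTC (Jun 19).
Add 1 hour 15 minutes layover in Isla Perdida → 11:47 AM UTC.
Add 11 hours and 50 minutes leg 2 → 11:37 PM UTC.
Add 7 hours 25 minutes layover in Accra → 7:02 AM UTC (Jun 20).
Add 7 hours leg 3 → 2:02 PM UTC.
Papeete is UTC−10:00, so local arrival = 2:02 PM − 10:00 = 4:02 AM on Jun 20.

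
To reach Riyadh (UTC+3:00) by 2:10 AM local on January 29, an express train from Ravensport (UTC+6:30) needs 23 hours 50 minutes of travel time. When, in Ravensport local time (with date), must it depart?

5:50 AM on January 28

Target arrival in UTC: 2:10 AM − 3:00 = 11:10 PM on Jan 28.
Subtract 23 hours 50 minutes → departure 11:20 PM UTC on Jan 27.
Ravensport is UTC+6:30: 11:20 PM + 6:30 = 5:50 AM on Jan 28.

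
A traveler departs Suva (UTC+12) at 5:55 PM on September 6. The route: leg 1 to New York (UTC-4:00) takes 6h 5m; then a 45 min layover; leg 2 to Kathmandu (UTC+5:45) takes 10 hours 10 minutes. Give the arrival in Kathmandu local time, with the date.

Convert departure to UTC: 5:55 PM − 12:00 = 5:55 AM UTC on Sep 6.
Add 6 hours and 5 minutes leg 1 → 12:00 PM UTC.
Add 45 minutes layover in New York → 12:45 PM UTC.
Add 10 hours 10 minutes leg 2 → 10:55 PM UTC.
Kathmandu is UTC+5:45, so local arrival = 10:55 PM + 5:45 = 4:40 AM on Sep 7.

4:40 AM on Sep 7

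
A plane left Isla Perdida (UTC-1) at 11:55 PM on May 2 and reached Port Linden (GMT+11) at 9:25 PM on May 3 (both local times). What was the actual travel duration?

9 hours 30 minutes

Port Linden is 12:00 ahead of Isla Perdida.
Clock-face elapsed time (ignoring zones) is 21 hours 30 minutes.
Actual elapsed = 21 hours 30 minutes − 12:00 = 9 hours 30 minutes.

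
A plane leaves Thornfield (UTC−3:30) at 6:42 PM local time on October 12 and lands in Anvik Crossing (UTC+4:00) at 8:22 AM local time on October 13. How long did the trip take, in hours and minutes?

Departure in UTC: 6:42 PM + 3:30 = 10:12 PM on Oct 12.
Arrival in UTC: 8:22 AM − 4:00 = 4:22 AM on Oct 13.
Elapsed = 4:22 AM − 10:12 PM (+1 day) = 6 hours 10 minutes.

6 hours 10 minutes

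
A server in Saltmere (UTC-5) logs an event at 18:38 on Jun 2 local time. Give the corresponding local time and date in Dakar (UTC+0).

In UTC: 18:38 + 5:00 = 23:38 on Jun 2.
Dakar is UTC+0, so it is 23:38 on Jun 2.

23:38 on June 2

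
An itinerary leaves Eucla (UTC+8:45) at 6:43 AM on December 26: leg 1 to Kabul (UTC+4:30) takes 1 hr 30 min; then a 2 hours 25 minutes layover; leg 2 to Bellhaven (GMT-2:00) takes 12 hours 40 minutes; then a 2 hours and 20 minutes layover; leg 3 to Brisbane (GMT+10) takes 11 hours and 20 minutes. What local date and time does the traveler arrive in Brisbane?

Convert departure to UTC: 6:43 AM − 8:45 = 9:58 PM UTC on Dec 25.
Add 1 hour 30 minutes leg 1 → 11:28 PM UTC.
Add 2 hours 25 minutes layover in Kabul → 1:53 AM UTC (Dec 26).
Add 12 hours 40 minutes leg 2 → 2:33 PM UTC.
Add 2 hours 20 minutes layover in Bellhaven → 4:53 PM UTC.
Add 11 hours and 20 minutes leg 3 → 4:13 AM UTC (Dec 27).
Brisbane is UTC+10:00, so local arrival = 4:13 AM + 10:00 = 2:13 PM on Dec 27.

2:13 PM on December 27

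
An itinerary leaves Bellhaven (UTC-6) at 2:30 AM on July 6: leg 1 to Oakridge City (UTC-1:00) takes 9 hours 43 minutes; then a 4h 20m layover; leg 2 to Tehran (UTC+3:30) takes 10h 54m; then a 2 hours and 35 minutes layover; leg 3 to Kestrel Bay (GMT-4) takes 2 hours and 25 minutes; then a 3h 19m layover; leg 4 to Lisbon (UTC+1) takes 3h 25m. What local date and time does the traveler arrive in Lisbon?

Convert departure to UTC: 2:30 AM + 6:00 = 8:30 AM UTC on Jul 6.
Add 9 hours and 43 minutes leg 1 → 6:13 PM UTC.
Add 4 hours 20 minutes layover in Oakridge City → 10:33 PM UTC.
Add 10 hours 54 minutes leg 2 → 9:27 AM UTC (Jul 7).
Add 2 hours 35 minutes layover in Tehran → 12:02 PM UTC.
Add 2 hours 25 minutes leg 3 → 2:27 PM UTC.
Add 3 hours and 19 minutes layover in Kestrel Bay → 5:46 PM UTC.
Add 3 hours and 25 minutes leg 4 → 9:11 PM UTC.
Lisbon is UTC+1:00, so local arrival = 9:11 PM + 1:00 = 10:11 PM on Jul 7.

10:11 PM on July 7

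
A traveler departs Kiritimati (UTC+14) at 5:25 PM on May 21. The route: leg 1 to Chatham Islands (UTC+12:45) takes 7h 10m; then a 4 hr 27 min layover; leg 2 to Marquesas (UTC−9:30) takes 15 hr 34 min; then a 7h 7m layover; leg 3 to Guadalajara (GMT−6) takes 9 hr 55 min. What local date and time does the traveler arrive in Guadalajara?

5:38 PM on May 22

Convert departure to UTC: 5:25 PM − 14:00 = 3:25 AM UTC on May 21.
Add 7 hours and 10 minutes leg 1 → 10:35 AM UTC.
Add 4 hours and 27 minutes layover in Chatham Islands → 3:02 PM UTC.
Add 15 hours and 34 minutes leg 2 → 6:36 AM UTC (May 22).
Add 7 hours and 7 minutes layover in Marquesas → 1:43 PM UTC.
Add 9 hours and 55 minutes leg 3 → 11:38 PM UTC.
Guadalajara is UTC−6:00, so local arrival = 11:38 PM − 6:00 = 5:38 PM on May 22.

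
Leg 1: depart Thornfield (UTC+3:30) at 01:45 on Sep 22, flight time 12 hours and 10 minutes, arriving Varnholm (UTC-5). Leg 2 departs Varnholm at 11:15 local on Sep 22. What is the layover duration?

5 hours 50 minutes

Convert departure to UTC: 01:45 − 3:30 = 22:15 UTC on Sep 21.
Add 12 hours 10 minutes flight time → 10:25 UTC (Sep 22).
Varnholm is UTC−5:00, so local arrival = 10:25 − 5:00 = 05:25 on Sep 22.
Layover = 11:15 − 05:25 = 5 hours 50 minutes.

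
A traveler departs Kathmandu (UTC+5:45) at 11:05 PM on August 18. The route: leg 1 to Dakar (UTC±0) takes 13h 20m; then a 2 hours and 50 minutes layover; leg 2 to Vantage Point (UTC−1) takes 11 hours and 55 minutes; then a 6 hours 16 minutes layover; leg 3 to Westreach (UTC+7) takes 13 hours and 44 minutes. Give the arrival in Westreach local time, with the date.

12:25 AM on August 21

Convert departure to UTC: 11:05 PM − 5:45 = 5:20 PM UTC on Aug 18.
Add 13 hours and 20 minutes leg 1 → 6:40 AM UTC (Aug 19).
Add 2 hours and 50 minutes layover in Dakar → 9:30 AM UTC.
Add 11 hours 55 minutes leg 2 → 9:25 PM UTC.
Add 6 hours 16 minutes layover in Vantage Point → 3:41 AM UTC (Aug 20).
Add 13 hours and 44 minutes leg 3 → 5:25 PM UTC.
Westreach is UTC+7:00, so local arrival = 5:25 PM + 7:00 = 12:25 AM on Aug 21.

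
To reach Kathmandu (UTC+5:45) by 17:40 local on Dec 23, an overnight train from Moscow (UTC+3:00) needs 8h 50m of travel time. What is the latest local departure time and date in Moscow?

Target arrival in UTC: 17:40 − 5:45 = 11:55 on Dec 23.
Subtract 8 hours and 50 minutes → departure 03:05 UTC on Dec 23.
Moscow is UTC+3:00: 03:05 + 3:00 = 06:05 on Dec 23.

06:05 on Dec 23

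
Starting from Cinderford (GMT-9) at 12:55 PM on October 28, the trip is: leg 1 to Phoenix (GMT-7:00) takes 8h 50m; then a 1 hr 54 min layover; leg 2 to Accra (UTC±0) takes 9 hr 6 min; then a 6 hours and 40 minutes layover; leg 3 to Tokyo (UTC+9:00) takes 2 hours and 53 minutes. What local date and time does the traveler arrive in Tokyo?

Convert departure to UTC: 12:55 PM + 9:00 = 9:55 PM UTC on Oct 28.
Add 8 hours 50 minutes leg 1 → 6:45 AM UTC (Oct 29).
Add 1 hour 54 minutes layover in Phoenix → 8:39 AM UTC.
Add 9 hours and 6 minutes leg 2 → 5:45 PM UTC.
Add 6 hours and 40 minutes layover in Accra → 12:25 AM UTC (Oct 30).
Add 2 hours 53 minutes leg 3 → 3:18 AM UTC.
Tokyo is UTC+9:00, so local arrival = 3:18 AM + 9:00 = 12:18 PM on Oct 30.

12:18 PM on Oct 30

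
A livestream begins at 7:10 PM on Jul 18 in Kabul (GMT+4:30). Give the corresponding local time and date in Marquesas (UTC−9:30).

5:10 AM on July 18

In UTC: 7:10 PM − 4:30 = 2:40 PM on Jul 18.
Marquesas is UTC−9:30: 2:40 PM − 9:30 = 5:10 AM on Jul 18.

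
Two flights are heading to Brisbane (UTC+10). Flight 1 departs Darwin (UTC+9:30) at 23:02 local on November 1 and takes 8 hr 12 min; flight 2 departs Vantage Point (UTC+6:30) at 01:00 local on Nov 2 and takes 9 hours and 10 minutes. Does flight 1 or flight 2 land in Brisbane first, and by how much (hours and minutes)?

the first, by 5 hours 56 minutes

Flight 1 in UTC: 23:02 − 9:30 = 13:32 on Nov 1.
+8 hours and 12 minutes → arrive 21:44 UTC on Nov 1.
Flight 2 in UTC: 01:00 − 6:30 = 18:30 on Nov 1.
+9 hours 10 minutes → arrive 03:40 UTC on Nov 2.
Flight 1 lands earlier by 5 hours 56 minutes.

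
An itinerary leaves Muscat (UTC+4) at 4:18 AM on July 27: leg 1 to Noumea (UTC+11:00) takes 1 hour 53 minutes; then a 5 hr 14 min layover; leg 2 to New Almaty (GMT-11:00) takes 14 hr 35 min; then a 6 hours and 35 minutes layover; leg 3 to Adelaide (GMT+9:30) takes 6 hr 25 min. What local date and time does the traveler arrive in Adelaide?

8:30 PM on July 28

Convert departure to UTC: 4:18 AM − 4:00 = 12:18 AM UTC on Jul 27.
Add 1 hour and 53 minutes leg 1 → 2:11 AM UTC.
Add 5 hours and 14 minutes layover in Noumea → 7:25 AM UTC.
Add 14 hours 35 minutes leg 2 → 10:00 PM UTC.
Add 6 hours 35 minutes layover in New Almaty → 4:35 AM UTC (Jul 28).
Add 6 hours 25 minutes leg 3 → 11:00 AM UTC.
Adelaide is UTC+9:30, so local arrival = 11:00 AM + 9:30 = 8:30 PM on Jul 28.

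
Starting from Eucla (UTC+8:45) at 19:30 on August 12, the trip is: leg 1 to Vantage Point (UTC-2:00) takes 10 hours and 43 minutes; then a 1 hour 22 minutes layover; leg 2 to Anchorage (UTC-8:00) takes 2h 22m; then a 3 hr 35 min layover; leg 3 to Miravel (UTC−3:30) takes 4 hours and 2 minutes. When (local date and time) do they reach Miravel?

Convert departure to UTC: 19:30 − 8:45 = 10:45 UTC on Aug 12.
Add 10 hours 43 minutes leg 1 → 21:28 UTC.
Add 1 hour 22 minutes layover in Vantage Point → 22:50 UTC.
Add 2 hours and 22 minutes leg 2 → 01:12 UTC (Aug 13).
Add 3 hours 35 minutes layover in Anchorage → 04:47 UTC.
Add 4 hours 2 minutes leg 3 → 08:49 UTC.
Miravel is UTC−3:30, so local arrival = 08:49 − 3:30 = 05:19 on Aug 13.

05:19 on August 13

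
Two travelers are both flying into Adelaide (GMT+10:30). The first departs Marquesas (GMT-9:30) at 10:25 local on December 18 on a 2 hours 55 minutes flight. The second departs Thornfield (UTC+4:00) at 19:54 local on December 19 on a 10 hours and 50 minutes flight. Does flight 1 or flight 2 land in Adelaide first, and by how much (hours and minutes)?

the first, by 27 hours 54 minutes

Flight 1 in UTC: 10:25 + 9:30 = 19:55 on Dec 18.
+2 hours and 55 minutes → arrive 22:50 UTC on Dec 18.
Flight 2 in UTC: 19:54 − 4:00 = 15:54 on Dec 19.
+10 hours and 50 minutes → arrive 02:44 UTC on Dec 20.
Flight 1 lands earlier by 27 hours 54 minutes.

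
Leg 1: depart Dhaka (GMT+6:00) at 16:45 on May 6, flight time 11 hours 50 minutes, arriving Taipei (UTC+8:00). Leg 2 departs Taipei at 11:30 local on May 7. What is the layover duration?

4 hours 55 minutes

Convert departure to UTC: 16:45 − 6:00 = 10:45 UTC on May 6.
Add 11 hours and 50 minutes flight time → 22:35 UTC.
Taipei is UTC+8:00, so local arrival = 22:35 + 8:00 = 06:35 on May 7.
Layover = 11:30 − 06:35 = 4 hours 55 minutes.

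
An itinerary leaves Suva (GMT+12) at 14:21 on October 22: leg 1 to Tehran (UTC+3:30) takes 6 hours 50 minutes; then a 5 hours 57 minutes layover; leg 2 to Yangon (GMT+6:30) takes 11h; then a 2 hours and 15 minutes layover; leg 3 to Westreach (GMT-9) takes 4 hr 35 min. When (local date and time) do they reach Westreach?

Convert departure to UTC: 14:21 − 12:00 = 02:21 UTC on Oct 22.
Add 6 hours 50 minutes leg 1 → 09:11 UTC.
Add 5 hours and 57 minutes layover in Tehran → 15:08 UTC.
Add 11 hours leg 2 → 02:08 UTC (Oct 23).
Add 2 hours and 15 minutes layover in Yangon → 04:23 UTC.
Add 4 hours and 35 minutes leg 3 → 08:58 UTC.
Westreach is UTC−9:00, so local arrival = 08:58 − 9:00 = 23:58 on Oct 22.

23:58 on Oct 22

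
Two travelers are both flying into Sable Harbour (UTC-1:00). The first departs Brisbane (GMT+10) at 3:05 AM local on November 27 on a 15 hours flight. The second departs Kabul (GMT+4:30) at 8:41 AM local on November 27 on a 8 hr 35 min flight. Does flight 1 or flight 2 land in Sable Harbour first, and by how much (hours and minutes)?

the first, by 4 hours 41 minutes

Flight 1 in UTC: 3:05 AM − 10:00 = 5:05 PM on Nov 26.
+15 hours → arrive 8:05 AM UTC on Nov 27.
Flight 2 in UTC: 8:41 AM − 4:30 = 4:11 AM on Nov 27.
+8 hours 35 minutes → arrive 12:46 PM UTC on Nov 27.
Flight 1 lands earlier by 4 hours 41 minutes.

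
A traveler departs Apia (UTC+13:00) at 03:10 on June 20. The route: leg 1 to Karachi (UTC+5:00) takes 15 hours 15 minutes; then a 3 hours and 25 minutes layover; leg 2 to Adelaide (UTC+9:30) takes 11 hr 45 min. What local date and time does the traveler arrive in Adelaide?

06:05 on June 21

Convert departure to UTC: 03:10 − 13:00 = 14:10 UTC on Jun 19.
Add 15 hours and 15 minutes leg 1 → 05:25 UTC (Jun 20).
Add 3 hours and 25 minutes layover in Karachi → 08:50 UTC.
Add 11 hours 45 minutes leg 2 → 20:35 UTC.
Adelaide is UTC+9:30, so local arrival = 20:35 + 9:30 = 06:05 on Jun 21.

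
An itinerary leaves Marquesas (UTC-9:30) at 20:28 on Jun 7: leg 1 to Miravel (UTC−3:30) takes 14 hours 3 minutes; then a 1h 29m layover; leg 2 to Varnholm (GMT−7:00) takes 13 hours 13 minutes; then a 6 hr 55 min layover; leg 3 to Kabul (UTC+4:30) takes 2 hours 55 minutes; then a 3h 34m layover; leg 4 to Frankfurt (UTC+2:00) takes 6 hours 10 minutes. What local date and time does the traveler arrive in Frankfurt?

Convert departure to UTC: 20:28 + 9:30 = 05:58 UTC on Jun 8.
Add 14 hours and 3 minutes leg 1 → 20:01 UTC.
Add 1 hour and 29 minutes layover in Miravel → 21:30 UTC.
Add 13 hours 13 minutes leg 2 → 10:43 UTC (Jun 9).
Add 6 hours and 55 minutes layover in Varnholm → 17:38 UTC.
Add 2 hours and 55 minutes leg 3 → 20:33 UTC.
Add 3 hours 34 minutes layover in Kabul → 00:07 UTC (Jun 10).
Add 6 hours and 10 minutes leg 4 → 06:17 UTC.
Frankfurt is UTC+2:00, so local arrival = 06:17 + 2:00 = 08:17 on Jun 10.

08:17 on Jun 10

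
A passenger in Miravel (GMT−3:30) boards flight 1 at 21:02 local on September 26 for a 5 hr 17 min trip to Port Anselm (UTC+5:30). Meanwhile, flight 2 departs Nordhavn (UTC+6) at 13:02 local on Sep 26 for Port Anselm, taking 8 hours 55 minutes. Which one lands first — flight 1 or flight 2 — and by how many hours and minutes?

Flight 1 in UTC: 21:02 + 3:30 = 00:32 on Sep 27.
+5 hours 17 minutes → arrive 05:49 UTC on Sep 27.
Flight 2 in UTC: 13:02 − 6:00 = 07:02 on Sep 26.
+8 hours and 55 minutes → arrive 15:57 UTC on Sep 26.
Flight 2 lands earlier by 13 hours 52 minutes.

the second, by 13 hours 52 minutes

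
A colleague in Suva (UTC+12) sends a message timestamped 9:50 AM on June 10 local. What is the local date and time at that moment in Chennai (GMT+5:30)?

In UTC: 9:50 AM − 12:00 = 9:50 PM on Jun 9.
Chennai is UTC+5:30: 9:50 PM + 5:30 = 3:20 AM on Jun 10.

3:20 AM on Jun 10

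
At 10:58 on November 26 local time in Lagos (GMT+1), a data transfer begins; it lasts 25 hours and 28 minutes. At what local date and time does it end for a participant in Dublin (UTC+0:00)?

11:26 on Nov 27

Convert start to UTC: 10:58 − 1:00 = 09:58 UTC on Nov 26.
Add 25 hours 28 minutes duration → 11:26 UTC (Nov 27).
Dublin is UTC+0, so local end time is the same: 11:26 on Nov 27.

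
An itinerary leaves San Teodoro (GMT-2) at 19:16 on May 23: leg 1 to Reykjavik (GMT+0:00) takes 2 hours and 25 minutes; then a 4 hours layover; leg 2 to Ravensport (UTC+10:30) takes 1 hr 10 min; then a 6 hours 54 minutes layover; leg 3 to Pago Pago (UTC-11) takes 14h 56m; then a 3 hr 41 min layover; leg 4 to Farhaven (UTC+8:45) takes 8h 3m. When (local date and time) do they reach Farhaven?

Convert departure to UTC: 19:16 + 2:00 = 21:16 UTC on May 23.
Add 2 hours 25 minutes leg 1 → 23:41 UTC.
Add 4 hours layover in Reykjavik → 03:41 UTC (May 24).
Add 1 hour and 10 minutes leg 2 → 04:51 UTC.
Add 6 hours 54 minutes layover in Ravensport → 11:45 UTC.
Add 14 hours and 56 minutes leg 3 → 02:41 UTC (May 25).
Add 3 hours and 41 minutes layover in Pago Pago → 06:22 UTC.
Add 8 hours 3 minutes leg 4 → 14:25 UTC.
Farhaven is UTC+8:45, so local arrival = 14:25 + 8:45 = 23:10 on May 25.

23:10 on May 25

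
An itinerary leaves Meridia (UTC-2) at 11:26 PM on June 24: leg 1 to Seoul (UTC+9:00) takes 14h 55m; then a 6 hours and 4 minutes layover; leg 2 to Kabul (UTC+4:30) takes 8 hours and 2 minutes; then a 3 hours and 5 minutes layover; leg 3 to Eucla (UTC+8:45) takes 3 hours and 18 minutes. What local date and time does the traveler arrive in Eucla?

Convert departure to UTC: 11:26 PM + 2:00 = 1:26 AM UTC on Jun 25.
Add 14 hours and 55 minutes leg 1 → 4:21 PM UTC.
Add 6 hours and 4 minutes layover in Seoul → 10:25 PM UTC.
Add 8 hours and 2 minutes leg 2 → 6:27 AM UTC (Jun 26).
Add 3 hours and 5 minutes layover in Kabul → 9:32 AM UTC.
Add 3 hours and 18 minutes leg 3 → 12:50 PM UTC.
Eucla is UTC+8:45, so local arrival = 12:50 PM + 8:45 = 9:35 PM on Jun 26.

9:35 PM on June 26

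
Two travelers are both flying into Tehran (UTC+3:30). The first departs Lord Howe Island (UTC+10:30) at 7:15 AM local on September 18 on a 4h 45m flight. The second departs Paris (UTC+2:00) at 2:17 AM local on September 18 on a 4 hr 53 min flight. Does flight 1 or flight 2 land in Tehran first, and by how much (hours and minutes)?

Flight 1 in UTC: 7:15 AM − 10:30 = 8:45 PM on Sep 17.
+4 hours 45 minutes → arrive 1:30 AM UTC on Sep 18.
Flight 2 in UTC: 2:17 AM − 2:00 = 12:17 AM on Sep 18.
+4 hours 53 minutes → arrive 5:10 AM UTC on Sep 18.
Flight 1 lands earlier by 3 hours 40 minutes.

the first, by 3 hours 40 minutes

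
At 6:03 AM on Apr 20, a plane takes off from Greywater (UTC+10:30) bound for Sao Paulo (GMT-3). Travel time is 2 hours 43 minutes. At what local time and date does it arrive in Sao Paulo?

7:16 PM on April 19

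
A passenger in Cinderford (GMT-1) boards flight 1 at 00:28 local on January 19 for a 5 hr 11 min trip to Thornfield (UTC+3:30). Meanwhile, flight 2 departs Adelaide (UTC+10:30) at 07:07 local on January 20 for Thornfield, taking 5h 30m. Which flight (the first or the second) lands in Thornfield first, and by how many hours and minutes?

Flight 1 in UTC: 00:28 + 1:00 = 01:28 on Jan 19.
+5 hours and 11 minutes → arrive 06:39 UTC on Jan 19.
Flight 2 in UTC: 07:07 − 10:30 = 20:37 on Jan 19.
+5 hours and 30 minutes → arrive 02:07 UTC on Jan 20.
Flight 1 lands earlier by 19 hours 28 minutes.

the first, by 19 hours 28 minutes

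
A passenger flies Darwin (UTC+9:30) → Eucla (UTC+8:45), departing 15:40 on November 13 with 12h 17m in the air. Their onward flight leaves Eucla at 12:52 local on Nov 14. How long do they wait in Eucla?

9 hours 40 minutes

Convert departure to UTC: 15:40 − 9:30 = 06:10 UTC on Nov 13.
Add 12 hours 17 minutes flight time → 18:27 UTC.
Eucla is UTC+8:45, so local arrival = 18:27 + 8:45 = 03:12 on Nov 14.
Layover = 12:52 − 03:12 = 9 hours 40 minutes.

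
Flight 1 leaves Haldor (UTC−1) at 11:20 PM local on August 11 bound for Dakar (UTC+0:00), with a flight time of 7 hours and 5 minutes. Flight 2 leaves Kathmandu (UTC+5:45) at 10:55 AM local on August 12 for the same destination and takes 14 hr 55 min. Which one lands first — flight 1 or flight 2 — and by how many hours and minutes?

the first, by 12 hours 40 minutes

Flight 1 in UTC: 11:20 PM + 1:00 = 12:20 AM on Aug 12.
+7 hours 5 minutes → arrive 7:25 AM UTC on Aug 12.
Flight 2 in UTC: 10:55 AM − 5:45 = 5:10 AM on Aug 12.
+14 hours 55 minutes → arrive 8:05 PM UTC on Aug 12.
Flight 1 lands earlier by 12 hours 40 minutes.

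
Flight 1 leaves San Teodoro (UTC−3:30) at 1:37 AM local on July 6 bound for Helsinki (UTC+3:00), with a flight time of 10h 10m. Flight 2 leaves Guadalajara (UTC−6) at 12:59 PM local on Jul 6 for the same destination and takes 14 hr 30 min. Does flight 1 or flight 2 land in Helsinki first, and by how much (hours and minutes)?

Flight 1 in UTC: 1:37 AM + 3:30 = 5:07 AM on Jul 6.
+10 hours and 10 minutes → arrive 3:17 PM UTC on Jul 6.
Flight 2 in UTC: 12:59 PM + 6:00 = 6:59 PM on Jul 6.
+14 hours and 30 minutes → arrive 9:29 AM UTC on Jul 7.
Flight 1 lands earlier by 18 hours 12 minutes.

the first, by 18 hours 12 minutes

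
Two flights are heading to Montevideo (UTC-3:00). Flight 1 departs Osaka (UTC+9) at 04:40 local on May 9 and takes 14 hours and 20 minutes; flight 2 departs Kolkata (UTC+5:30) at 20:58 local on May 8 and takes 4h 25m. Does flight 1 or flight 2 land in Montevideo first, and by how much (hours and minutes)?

Flight 1 in UTC: 04:40 − 9:00 = 19:40 on May 8.
+14 hours and 20 minutes → arrive 10:00 UTC on May 9.
Flight 2 in UTC: 20:58 − 5:30 = 15:28 on May 8.
+4 hours 25 minutes → arrive 19:53 UTC on May 8.
Flight 2 lands earlier by 14 hours 7 minutes.

the second, by 14 hours 7 minutes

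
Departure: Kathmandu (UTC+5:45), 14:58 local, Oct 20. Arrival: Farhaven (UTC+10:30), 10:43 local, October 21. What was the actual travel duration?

15 hours

Departure in UTC: 14:58 − 5:45 = 09:13 on Oct 20.
Arrival in UTC: 10:43 − 10:30 = 00:13 on Oct 21.
Elapsed = 00:13 − 09:13 (+1 day) = 15 hours.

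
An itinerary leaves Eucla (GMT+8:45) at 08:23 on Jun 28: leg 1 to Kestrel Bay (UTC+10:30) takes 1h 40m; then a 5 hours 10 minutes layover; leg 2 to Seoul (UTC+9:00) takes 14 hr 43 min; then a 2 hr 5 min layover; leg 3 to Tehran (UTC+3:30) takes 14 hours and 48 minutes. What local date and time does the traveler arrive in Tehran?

17:34 on Jun 29

Convert departure to UTC: 08:23 − 8:45 = 23:38 UTC on Jun 27.
Add 1 hour and 40 minutes leg 1 → 01:18 UTC (Jun 28).
Add 5 hours 10 minutes layover in Kestrel Bay → 06:28 UTC.
Add 14 hours and 43 minutes leg 2 → 21:11 UTC.
Add 2 hours and 5 minutes layover in Seoul → 23:16 UTC.
Add 14 hours 48 minutes leg 3 → 14:04 UTC (Jun 29).
Tehran is UTC+3:30, so local arrival = 14:04 + 3:30 = 17:34 on Jun 29.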